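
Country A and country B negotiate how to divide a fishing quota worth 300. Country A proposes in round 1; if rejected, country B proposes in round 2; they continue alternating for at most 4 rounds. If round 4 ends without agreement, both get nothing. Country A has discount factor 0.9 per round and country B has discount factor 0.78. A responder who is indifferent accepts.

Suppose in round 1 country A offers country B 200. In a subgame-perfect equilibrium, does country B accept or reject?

Accept

Round 4 (country B proposes): country A will accept anything ≥ 0, so country B offers 0 and keeps 300.
Round 3 (country A proposes): country B can get 300 next round, worth 0.78 × 300 = 234 now; country A offers that and keeps 66.
Round 2 (country B proposes): country A can get 66 next round, worth 0.9 × 66 = 59.4 now; country B offers that and keeps 240.6.
So by rejecting in round 1, country B gets 240.6 next round, worth 0.78 × 240.6 = 187.668 now.
Offer 200 ≥ 187.668, so country B accepts.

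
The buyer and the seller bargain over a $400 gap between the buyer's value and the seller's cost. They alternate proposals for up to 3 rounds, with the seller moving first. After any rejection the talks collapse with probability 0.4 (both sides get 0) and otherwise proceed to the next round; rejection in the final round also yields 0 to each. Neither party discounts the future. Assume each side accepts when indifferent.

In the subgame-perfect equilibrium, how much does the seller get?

Round 3 (the seller proposes): the buyer will accept anything ≥ 0, so the seller offers 0 and keeps 400.
Round 2 (the buyer proposes): rejecting gives the seller an expected 0.6 × 400 = 240. The buyer offers 240 and keeps 400 − 240 = 160.
Round 1 (the seller proposes): rejecting gives the buyer an expected 0.6 × 160 = 96; the seller offers that and keeps 304.

304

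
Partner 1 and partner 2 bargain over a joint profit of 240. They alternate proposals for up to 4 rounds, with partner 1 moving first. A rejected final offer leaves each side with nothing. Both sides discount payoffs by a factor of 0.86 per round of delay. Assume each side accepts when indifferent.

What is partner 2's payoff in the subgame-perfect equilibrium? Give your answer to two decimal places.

Round 4 (partner 2 proposes): partner 1 will accept anything ≥ 0, so partner 2 offers 0 and keeps 240.
Round 3 (partner 1 proposes): partner 2 can get 240 next round, worth 0.86 × 240 = 206.4 now; partner 1 offers that and keeps 33.6.
Round 2 (partner 2 proposes): partner 1 can get 33.6 next round, worth 0.86 × 33.6 = 28.896 now; partner 2 offers that and keeps 211.104.
Round 1 (partner 1 proposes): partner 2 can get 211.104 next round, worth 0.86 × 211.104 = 181.54944 now, so partner 1 offers 181.54944, keeping 58.45056.

181.55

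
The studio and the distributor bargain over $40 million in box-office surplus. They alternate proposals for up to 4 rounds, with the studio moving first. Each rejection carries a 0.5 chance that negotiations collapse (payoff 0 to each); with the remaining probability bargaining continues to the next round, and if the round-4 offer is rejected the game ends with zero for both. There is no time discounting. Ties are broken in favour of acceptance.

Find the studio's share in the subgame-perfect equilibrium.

Round 4 (the distributor proposes): rejection yields 0 for the studio; the distributor offers 0 and keeps 40.
Round 3 (the studio proposes): rejecting gives the distributor an expected 0.5 × 40 = 20. The studio offers 20 and keeps 40 − 20 = 20.
Round 2 (the distributor proposes): rejecting gives the studio an expected 0.5 × 20 = 10. The distributor offers 10 and keeps 40 − 10 = 30.
Round 1 (the studio proposes): rejecting gives the distributor an expected 0.5 × 30 = 15. The studio offers 15 and keeps 40 − 15 = 25.

25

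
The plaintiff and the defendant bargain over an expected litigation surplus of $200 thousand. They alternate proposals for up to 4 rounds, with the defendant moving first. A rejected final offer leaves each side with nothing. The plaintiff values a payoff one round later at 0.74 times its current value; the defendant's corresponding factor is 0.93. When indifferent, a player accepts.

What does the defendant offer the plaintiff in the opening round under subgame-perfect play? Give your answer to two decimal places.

112.21

By backward induction:
Round 4 (the plaintiff proposes): rejection yields 0 for the defendant; the plaintiff offers 0 and keeps 200.
Round 3 (the defendant proposes): the plaintiff can get 200 next round, worth 0.74 × 200 = 148 now; the defendant offers that and keeps 52.
Round 2 (the plaintiff proposes): the defendant can get 52 next round, worth 0.93 × 52 = 48.36 now; the plaintiff offers that and keeps 151.64.
Round 1 (the defendant proposes): the plaintiff can get 151.64 next round, worth 0.74 × 151.64 = 112.2136 now; the defendant offers that and keeps 87.7864.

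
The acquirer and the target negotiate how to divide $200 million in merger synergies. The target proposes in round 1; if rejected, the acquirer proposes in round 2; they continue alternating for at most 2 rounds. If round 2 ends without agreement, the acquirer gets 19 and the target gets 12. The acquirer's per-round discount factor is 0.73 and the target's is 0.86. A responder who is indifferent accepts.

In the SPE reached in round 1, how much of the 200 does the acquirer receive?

137.24

Round 2 (the acquirer proposes): the target gets 12 if talks fail, so the acquirer offers 12 and keeps 188.
Round 1 (the target proposes): the acquirer can get 188 next round, worth 0.73 × 188 = 137.24 now; the target offers that and keeps 62.76.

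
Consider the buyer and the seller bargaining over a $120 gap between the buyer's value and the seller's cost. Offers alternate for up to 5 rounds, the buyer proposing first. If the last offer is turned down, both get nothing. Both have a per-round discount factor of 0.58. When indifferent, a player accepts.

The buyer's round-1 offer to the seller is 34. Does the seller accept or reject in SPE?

Work out the seller's continuation value if the offer is rejected.
Round 5 (the buyer proposes): the seller will accept anything ≥ 0, so the buyer offers 0 and keeps 120.
Round 4 (the seller proposes): the buyer can get 120 next round, worth 0.58 × 120 = 69.6 now, so the seller offers 69.6, keeping 50.4.
Round 3 (the buyer proposes): the seller can get 50.4 next round, worth 0.58 × 50.4 = 29.232 now; the buyer offers that and keeps 90.768.
Round 2 (the seller proposes): the buyer can get 90.768 next round, worth 0.58 × 90.768 = 52.64544 now; the seller offers that and keeps 67.35456.
So by rejecting in round 1, the seller gets 67.35456 next round, worth 0.58 × 67.35456 = 39.0656448 now.
Offer 34 < 39.0656448, so the seller rejects.

Reject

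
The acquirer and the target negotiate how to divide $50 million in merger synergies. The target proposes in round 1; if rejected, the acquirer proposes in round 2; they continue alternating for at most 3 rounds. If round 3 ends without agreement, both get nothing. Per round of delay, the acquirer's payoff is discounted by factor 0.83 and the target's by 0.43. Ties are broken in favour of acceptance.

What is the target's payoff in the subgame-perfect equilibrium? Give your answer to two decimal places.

26.35

By backward induction:
Round 3 (the target proposes): the acquirer will accept anything ≥ 0, so the target offers 0 and keeps 50.
Round 2 (the acquirer proposes): the target can get 50 next round, worth 0.43 × 50 = 21.5 now; the acquirer offers that and keeps 28.5.
Round 1 (the target proposes): the acquirer can get 28.5 next round, worth 0.83 × 28.5 = 23.655 now. The target offers 23.655 and keeps 50 − 23.655 = 26.345.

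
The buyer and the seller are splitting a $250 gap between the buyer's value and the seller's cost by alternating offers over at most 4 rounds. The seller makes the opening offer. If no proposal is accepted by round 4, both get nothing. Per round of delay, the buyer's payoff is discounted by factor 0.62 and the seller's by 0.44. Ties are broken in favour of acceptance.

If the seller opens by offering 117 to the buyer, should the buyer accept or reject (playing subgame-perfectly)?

Reject

Work out the buyer's continuation value if the offer is rejected.
Round 4 (the buyer proposes): the seller will accept anything ≥ 0, so the buyer offers 0 and keeps 250.
Round 3 (the seller proposes): the buyer can get 250 next round, worth 0.62 × 250 = 155 now, so the seller offers 155, keeping 95.
Round 2 (the buyer proposes): the seller can get 95 next round, worth 0.44 × 95 = 41.8 now, so the buyer offers 41.8, keeping 208.2.
So by rejecting in round 1, the buyer gets 208.2 next round, worth 0.62 × 208.2 = 129.084 now.
Offer 117 < 129.084, so the buyer rejects.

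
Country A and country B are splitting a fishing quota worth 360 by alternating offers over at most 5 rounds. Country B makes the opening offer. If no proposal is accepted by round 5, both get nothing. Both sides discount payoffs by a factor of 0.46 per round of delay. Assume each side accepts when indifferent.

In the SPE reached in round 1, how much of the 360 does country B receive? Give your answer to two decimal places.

251.65

Round 5 (country B proposes): rejection yields 0 for country A; country B offers 0 and keeps 360.
Round 4 (country A proposes): country B can get 360 next round, worth 0.46 × 360 = 165.6 now. Country A offers 165.6 and keeps 360 − 165.6 = 194.4.
Round 3 (country B proposes): country A can get 194.4 next round, worth 0.46 × 194.4 = 89.424 now; country B offers that and keeps 270.576.
Round 2 (country A proposes): country B can get 270.576 next round, worth 0.46 × 270.576 = 124.46496 now, so country A offers 124.46496, keeping 235.53504.
Round 1 (country B proposes): country A can get 235.53504 next round, worth 0.46 × 235.53504 = 108.3461184 now, so country B offers 108.3461184, keeping 251.6538816.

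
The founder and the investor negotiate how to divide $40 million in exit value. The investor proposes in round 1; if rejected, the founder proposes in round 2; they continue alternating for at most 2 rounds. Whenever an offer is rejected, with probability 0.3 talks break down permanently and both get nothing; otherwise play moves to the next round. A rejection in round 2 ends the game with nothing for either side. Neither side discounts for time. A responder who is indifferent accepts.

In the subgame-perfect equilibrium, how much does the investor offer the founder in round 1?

Round 2 (the founder proposes): the investor will accept anything ≥ 0, so the founder offers 0 and keeps 40.
Round 1 (the investor proposes): rejecting gives the founder an expected 0.7 × 40 = 28. The investor offers 28 and keeps 40 − 28 = 12.

28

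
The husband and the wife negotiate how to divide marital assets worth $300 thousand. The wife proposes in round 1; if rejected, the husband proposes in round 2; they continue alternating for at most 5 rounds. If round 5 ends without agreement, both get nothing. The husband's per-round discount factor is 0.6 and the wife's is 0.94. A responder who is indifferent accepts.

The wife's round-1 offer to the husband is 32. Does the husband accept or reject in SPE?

Work out the husband's continuation value if the offer is rejected.
Round 5 (the wife proposes): the husband will accept anything ≥ 0, so the wife offers 0 and keeps 300.
Round 4 (the husband proposes): the wife can get 300 next round, worth 0.94 × 300 = 282 now, so the husband offers 282, keeping 18.
Round 3 (the wife proposes): the husband can get 18 next round, worth 0.6 × 18 = 10.8 now. The wife offers 10.8 and keeps 300 − 10.8 = 289.2.
Round 2 (the husband proposes): the wife can get 289.2 next round, worth 0.94 × 289.2 = 271.848 now; the husband offers that and keeps 28.152.
So by rejecting in round 1, the husband gets 28.152 next round, worth 0.6 × 28.152 = 16.8912 now.
Offer 32 ≥ 16.8912, so the husband accepts.

Accept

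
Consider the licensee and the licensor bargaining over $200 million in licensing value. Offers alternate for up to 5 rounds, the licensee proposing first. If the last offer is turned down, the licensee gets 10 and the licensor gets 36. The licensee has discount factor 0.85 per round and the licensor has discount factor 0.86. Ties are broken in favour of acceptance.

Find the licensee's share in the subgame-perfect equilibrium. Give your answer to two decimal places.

136.10

Round 5 (the licensee proposes): the licensor gets 36 if talks fail, so the licensee offers 36 and keeps 164.
Round 4 (the licensor proposes): the licensee can get 164 next round, worth 0.85 × 164 = 139.4 now. The licensor offers 139.4 and keeps 200 − 139.4 = 60.6.
Round 3 (the licensee proposes): the licensor can get 60.6 next round, worth 0.86 × 60.6 = 52.116 now, so the licensee offers 52.116, keeping 147.884.
Round 2 (the licensor proposes): the licensee can get 147.884 next round, worth 0.85 × 147.884 = 125.7014 now. The licensor offers 125.7014 and keeps 200 − 125.7014 = 74.2986.
Round 1 (the licensee proposes): the licensor can get 74.2986 next round, worth 0.86 × 74.2986 = 63.896796 now, so the licensee offers 63.896796, keeping 136.103204.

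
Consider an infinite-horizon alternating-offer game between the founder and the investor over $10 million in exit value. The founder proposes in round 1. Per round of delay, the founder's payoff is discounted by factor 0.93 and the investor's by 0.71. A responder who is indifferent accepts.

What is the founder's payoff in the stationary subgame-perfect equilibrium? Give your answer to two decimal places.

8.54

When the founder proposes, the investor accepts any offer worth at least 0.71 times what the investor would get by proposing next round; and vice versa.
This gives x = 10 − 0.71y and y = 10 − 0.93x, where x and y are each side's share when it proposes.
Hence (1 − 0.71·0.93)x = 10(1 − 0.71), i.e. 0.3397·x = 2.9.
x ≈ 8.5369; the investor's share is 10 − x ≈ 1.4631.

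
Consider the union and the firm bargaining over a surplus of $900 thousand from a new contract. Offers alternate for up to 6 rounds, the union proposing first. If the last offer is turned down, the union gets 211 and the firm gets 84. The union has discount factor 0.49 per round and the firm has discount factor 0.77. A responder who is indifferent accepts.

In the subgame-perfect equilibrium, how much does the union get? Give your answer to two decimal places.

Round 6 (the firm proposes): the union gets 211 if talks fail, so the firm offers 211 and keeps 689.
Round 5 (the union proposes): the firm can get 689 next round, worth 0.77 × 689 = 530.53 now. The union offers 530.53 and keeps 900 − 530.53 = 369.47.
Round 4 (the firm proposes): the union can get 369.47 next round, worth 0.49 × 369.47 = 181.0403 now; the firm offers that and keeps 718.9597.
Round 3 (the union proposes): the firm can get 718.9597 next round, worth 0.77 × 718.9597 = 553.598969 now; the union offers that and keeps 346.401031.
Round 2 (the firm proposes): the union can get 346.401031 next round, worth 0.49 × 346.401031 = 169.73650519 now; the firm offers that and keeps 730.26349481.
Round 1 (the union proposes): the firm can get 730.26349481 next round, worth 0.77 × 730.26349481 = 562.3028910037 now. The union offers 562.3028910037 and keeps 900 − 562.3028910037 = 337.6971089963.

337.70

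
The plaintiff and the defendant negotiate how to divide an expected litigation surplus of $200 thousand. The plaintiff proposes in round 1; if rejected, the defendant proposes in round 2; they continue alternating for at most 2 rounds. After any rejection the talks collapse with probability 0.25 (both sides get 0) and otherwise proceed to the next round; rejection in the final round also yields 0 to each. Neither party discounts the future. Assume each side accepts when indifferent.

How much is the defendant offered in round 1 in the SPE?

By backward induction:
Round 2 (the defendant proposes): rejection yields 0 for the plaintiff; the defendant offers 0 and keeps 200.
Round 1 (the plaintiff proposes): rejecting gives the defendant an expected 0.75 × 200 = 150, so the plaintiff offers 150, keeping 50.

150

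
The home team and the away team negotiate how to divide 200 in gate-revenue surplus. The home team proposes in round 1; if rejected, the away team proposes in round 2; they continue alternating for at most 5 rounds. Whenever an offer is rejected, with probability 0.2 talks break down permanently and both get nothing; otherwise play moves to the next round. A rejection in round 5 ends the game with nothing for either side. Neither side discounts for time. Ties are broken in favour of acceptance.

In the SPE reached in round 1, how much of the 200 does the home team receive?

Round 5 (the home team proposes): rejection yields 0 for the away team; the home team offers 0 and keeps 200.
Round 4 (the away team proposes): rejecting gives the home team an expected 0.8 × 200 = 160. The away team offers 160 and keeps 200 − 160 = 40.
Round 3 (the home team proposes): rejecting gives the away team an expected 0.8 × 40 = 32, so the home team offers 32, keeping 168.
Round 2 (the away team proposes): rejecting gives the home team an expected 0.8 × 168 = 134.4. The away team offers 134.4 and keeps 200 − 134.4 = 65.6.
Round 1 (the home team proposes): rejecting gives the away team an expected 0.8 × 65.6 = 52.48. The home team offers 52.48 and keeps 200 − 52.48 = 147.52.

147.52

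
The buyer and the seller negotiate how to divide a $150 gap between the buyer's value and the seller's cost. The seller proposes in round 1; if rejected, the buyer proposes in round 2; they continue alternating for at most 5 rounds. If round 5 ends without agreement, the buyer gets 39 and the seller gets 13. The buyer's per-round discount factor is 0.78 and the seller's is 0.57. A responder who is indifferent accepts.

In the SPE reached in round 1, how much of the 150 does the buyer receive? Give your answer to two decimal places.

80.39

Round 5 (the seller proposes): the buyer gets 39 if talks fail, so the seller offers 39 and keeps 111.
Round 4 (the buyer proposes): the seller can get 111 next round, worth 0.57 × 111 = 63.27 now. The buyer offers 63.27 and keeps 150 − 63.27 = 86.73.
Round 3 (the seller proposes): the buyer can get 86.73 next round, worth 0.78 × 86.73 = 67.6494 now, so the seller offers 67.6494, keeping 82.3506.
Round 2 (the buyer proposes): the seller can get 82.3506 next round, worth 0.57 × 82.3506 = 46.939842 now. The buyer offers 46.939842 and keeps 150 − 46.939842 = 103.060158.
Round 1 (the seller proposes): the buyer can get 103.060158 next round, worth 0.78 × 103.060158 = 80.38692324 now; the seller offers that and keeps 69.61307676.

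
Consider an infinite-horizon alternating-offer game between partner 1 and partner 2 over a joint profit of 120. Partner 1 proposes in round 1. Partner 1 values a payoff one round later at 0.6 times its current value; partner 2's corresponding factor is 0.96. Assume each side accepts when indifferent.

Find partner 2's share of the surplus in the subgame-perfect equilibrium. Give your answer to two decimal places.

108.68

When partner 1 proposes, partner 2 accepts any offer worth at least 0.96 times what partner 2 would get by proposing next round; and vice versa.
This gives x = 120 − 0.96y and y = 120 − 0.6x, where x and y are each side's share when it proposes.
Hence (1 − 0.96·0.6)x = 120(1 − 0.96), i.e. 0.424·x = 4.8.
x ≈ 11.3208; partner 2's share is 120 − x ≈ 108.6792.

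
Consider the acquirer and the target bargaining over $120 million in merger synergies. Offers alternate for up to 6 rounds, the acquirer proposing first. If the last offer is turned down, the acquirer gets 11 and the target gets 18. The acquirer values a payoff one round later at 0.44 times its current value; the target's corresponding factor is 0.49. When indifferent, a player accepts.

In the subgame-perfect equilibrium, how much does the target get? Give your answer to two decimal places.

Round 6 (the target proposes): the acquirer gets 11 if talks fail, so the target offers 11 and keeps 109.
Round 5 (the acquirer proposes): the target can get 109 next round, worth 0.49 × 109 = 53.41 now; the acquirer offers that and keeps 66.59.
Round 4 (the target proposes): the acquirer can get 66.59 next round, worth 0.44 × 66.59 = 29.2996 now; the target offers that and keeps 90.7004.
Round 3 (the acquirer proposes): the target can get 90.7004 next round, worth 0.49 × 90.7004 = 44.443196 now, so the acquirer offers 44.443196, keeping 75.556804.
Round 2 (the target proposes): the acquirer can get 75.556804 next round, worth 0.44 × 75.556804 = 33.24499376 now. The target offers 33.24499376 and keeps 120 − 33.24499376 = 86.75500624.
Round 1 (the acquirer proposes): the target can get 86.75500624 next round, worth 0.49 × 86.75500624 = 42.5099530576 now, so the acquirer offers 42.5099530576, keeping 77.4900469424.

42.51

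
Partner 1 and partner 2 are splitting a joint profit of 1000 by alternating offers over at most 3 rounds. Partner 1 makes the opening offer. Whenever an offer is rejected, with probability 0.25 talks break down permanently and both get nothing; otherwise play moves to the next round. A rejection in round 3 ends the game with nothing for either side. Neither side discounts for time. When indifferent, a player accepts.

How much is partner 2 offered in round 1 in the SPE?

By backward induction:
Round 3 (partner 1 proposes): rejection yields 0 for partner 2; partner 1 offers 0 and keeps 1000.
Round 2 (partner 2 proposes): rejecting gives partner 1 an expected 0.75 × 1000 = 750, so partner 2 offers 750, keeping 250.
Round 1 (partner 1 proposes): rejecting gives partner 2 an expected 0.75 × 250 = 187.5, so partner 1 offers 187.5, keeping 812.5.

187.5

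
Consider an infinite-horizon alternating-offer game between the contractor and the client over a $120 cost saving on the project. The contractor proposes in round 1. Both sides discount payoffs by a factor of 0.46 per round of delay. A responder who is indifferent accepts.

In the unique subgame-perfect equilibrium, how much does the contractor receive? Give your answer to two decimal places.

82.19

In a stationary SPE each proposer offers the other exactly their discounted continuation value.
If the contractor keeps x when proposing and the client keeps y when proposing, then x = 120 − 0.46y and y = 120 − 0.46x.
Solving: x = 120(1 − 0.46) / (1 − 0.46·0.46) = 64.8 / 0.7884 ≈ 82.1918.
The client gets 120 − 82.1918 ≈ 37.8082.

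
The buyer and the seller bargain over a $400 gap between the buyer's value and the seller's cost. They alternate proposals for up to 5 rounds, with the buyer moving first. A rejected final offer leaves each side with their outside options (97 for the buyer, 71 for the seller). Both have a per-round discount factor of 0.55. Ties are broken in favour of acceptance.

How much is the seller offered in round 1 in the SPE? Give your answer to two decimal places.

By backward induction:
Round 5 (the buyer proposes): the seller gets 71 if talks fail, so the buyer offers 71 and keeps 329.
Round 4 (the seller proposes): the buyer can get 329 next round, worth 0.55 × 329 = 180.95 now, so the seller offers 180.95, keeping 219.05.
Round 3 (the buyer proposes): the seller can get 219.05 next round, worth 0.55 × 219.05 = 120.4775 now; the buyer offers that and keeps 279.5225.
Round 2 (the seller proposes): the buyer can get 279.5225 next round, worth 0.55 × 279.5225 = 153.737375 now. The seller offers 153.737375 and keeps 400 − 153.737375 = 246.262625.
Round 1 (the buyer proposes): the seller can get 246.262625 next round, worth 0.55 × 246.262625 = 135.44444375 now; the buyer offers that and keeps 264.55555625.

135.44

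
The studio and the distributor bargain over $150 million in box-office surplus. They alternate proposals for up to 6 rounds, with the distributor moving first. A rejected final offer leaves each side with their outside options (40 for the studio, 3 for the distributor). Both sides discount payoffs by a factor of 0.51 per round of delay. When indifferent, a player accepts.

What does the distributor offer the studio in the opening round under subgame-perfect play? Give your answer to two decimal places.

Work backward from the last round.
Round 6 (the studio proposes): the distributor gets 3 if talks fail, so the studio offers 3 and keeps 147.
Round 5 (the distributor proposes): the studio can get 147 next round, worth 0.51 × 147 = 74.97 now, so the distributor offers 74.97, keeping 75.03.
Round 4 (the studio proposes): the distributor can get 75.03 next round, worth 0.51 × 75.03 = 38.2653 now, so the studio offers 38.2653, keeping 111.7347.
Round 3 (the distributor proposes): the studio can get 111.7347 next round, worth 0.51 × 111.7347 = 56.984697 now. The distributor offers 56.984697 and keeps 150 − 56.984697 = 93.015303.
Round 2 (the studio proposes): the distributor can get 93.015303 next round, worth 0.51 × 93.015303 = 47.43780453 now; the studio offers that and keeps 102.56219547.
Round 1 (the distributor proposes): the studio can get 102.56219547 next round, worth 0.51 × 102.56219547 = 52.3067196897 now; the distributor offers that and keeps 97.6932803103.

52.31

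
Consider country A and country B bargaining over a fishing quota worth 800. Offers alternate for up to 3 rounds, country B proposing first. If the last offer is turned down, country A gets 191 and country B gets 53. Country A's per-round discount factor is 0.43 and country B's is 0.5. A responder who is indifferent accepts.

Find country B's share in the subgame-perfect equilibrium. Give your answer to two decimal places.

Round 3 (country B proposes): country A gets 191 if talks fail, so country B offers 191 and keeps 609.
Round 2 (country A proposes): country B can get 609 next round, worth 0.5 × 609 = 304.5 now; country A offers that and keeps 495.5.
Round 1 (country B proposes): country A can get 495.5 next round, worth 0.43 × 495.5 = 213.065 now. Country B offers 213.065 and keeps 800 − 213.065 = 586.935.

586.94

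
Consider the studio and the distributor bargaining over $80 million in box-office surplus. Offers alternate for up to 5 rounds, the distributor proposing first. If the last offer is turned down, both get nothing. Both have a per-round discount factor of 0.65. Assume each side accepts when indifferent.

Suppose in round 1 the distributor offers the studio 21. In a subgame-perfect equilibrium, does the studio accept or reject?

Round 5 (the distributor proposes): rejection yields 0 for the studio; the distributor offers 0 and keeps 80.
Round 4 (the studio proposes): the distributor can get 80 next round, worth 0.65 × 80 = 52 now, so the studio offers 52, keeping 28.
Round 3 (the distributor proposes): the studio can get 28 next round, worth 0.65 × 28 = 18.2 now; the distributor offers that and keeps 61.8.
Round 2 (the studio proposes): the distributor can get 61.8 next round, worth 0.65 × 61.8 = 40.17 now, so the studio offers 40.17, keeping 39.83.
So by rejecting in round 1, the studio gets 39.83 next round, worth 0.65 × 39.83 = 25.8895 now.
Offer 21 < 25.8895, so the studio rejects.

Reject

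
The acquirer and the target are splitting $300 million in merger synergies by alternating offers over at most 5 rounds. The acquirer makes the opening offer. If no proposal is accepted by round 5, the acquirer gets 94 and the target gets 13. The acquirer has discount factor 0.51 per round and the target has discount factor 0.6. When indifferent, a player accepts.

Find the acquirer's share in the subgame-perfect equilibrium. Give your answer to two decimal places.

183.59

Work backward from the last round.
Round 5 (the acquirer proposes): the target gets 13 if talks fail, so the acquirer offers 13 and keeps 287.
Round 4 (the target proposes): the acquirer can get 287 next round, worth 0.51 × 287 = 146.37 now, so the target offers 146.37, keeping 153.63.
Round 3 (the acquirer proposes): the target can get 153.63 next round, worth 0.6 × 153.63 = 92.178 now; the acquirer offers that and keeps 207.822.
Round 2 (the target proposes): the acquirer can get 207.822 next round, worth 0.51 × 207.822 = 105.98922 now, so the target offers 105.98922, keeping 194.01078.
Round 1 (the acquirer proposes): the target can get 194.01078 next round, worth 0.6 × 194.01078 = 116.406468 now. The acquirer offers 116.406468 and keeps 300 − 116.406468 = 183.593532.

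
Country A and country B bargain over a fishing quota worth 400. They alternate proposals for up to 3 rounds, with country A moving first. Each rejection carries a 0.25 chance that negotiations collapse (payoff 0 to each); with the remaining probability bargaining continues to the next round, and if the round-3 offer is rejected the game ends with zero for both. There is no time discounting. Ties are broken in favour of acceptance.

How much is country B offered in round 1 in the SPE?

Round 3 (country A proposes): rejection yields 0 for country B; country A offers 0 and keeps 400.
Round 2 (country B proposes): rejecting gives country A an expected 0.75 × 400 = 300; country B offers that and keeps 100.
Round 1 (country A proposes): rejecting gives country B an expected 0.75 × 100 = 75, so country A offers 75, keeping 325.

75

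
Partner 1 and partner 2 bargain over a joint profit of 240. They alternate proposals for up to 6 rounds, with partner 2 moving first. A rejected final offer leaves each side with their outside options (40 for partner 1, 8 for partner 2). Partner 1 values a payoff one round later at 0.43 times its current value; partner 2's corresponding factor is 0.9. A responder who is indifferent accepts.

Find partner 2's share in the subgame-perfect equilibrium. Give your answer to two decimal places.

210.75

Round 6 (partner 1 proposes): partner 2 gets 8 if talks fail, so partner 1 offers 8 and keeps 232.
Round 5 (partner 2 proposes): partner 1 can get 232 next round, worth 0.43 × 232 = 99.76 now, so partner 2 offers 99.76, keeping 140.24.
Round 4 (partner 1 proposes): partner 2 can get 140.24 next round, worth 0.9 × 140.24 = 126.216 now; partner 1 offers that and keeps 113.784.
Round 3 (partner 2 proposes): partner 1 can get 113.784 next round, worth 0.43 × 113.784 = 48.92712 now. Partner 2 offers 48.92712 and keeps 240 − 48.92712 = 191.07288.
Round 2 (partner 1 proposes): partner 2 can get 191.07288 next round, worth 0.9 × 191.07288 = 171.965592 now, so partner 1 offers 171.965592, keeping 68.034408.
Round 1 (partner 2 proposes): partner 1 can get 68.034408 next round, worth 0.43 × 68.034408 = 29.25479544 now; partner 2 offers that and keeps 210.74520456.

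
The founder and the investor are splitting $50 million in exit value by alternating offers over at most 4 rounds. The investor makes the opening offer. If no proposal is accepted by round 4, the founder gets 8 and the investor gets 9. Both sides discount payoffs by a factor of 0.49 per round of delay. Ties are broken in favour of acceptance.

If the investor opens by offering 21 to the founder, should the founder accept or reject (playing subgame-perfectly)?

Accept

Round 4 (the founder proposes): the investor gets 9 if talks fail, so the founder offers 9 and keeps 41.
Round 3 (the investor proposes): the founder can get 41 next round, worth 0.49 × 41 = 20.09 now. The investor offers 20.09 and keeps 50 − 20.09 = 29.91.
Round 2 (the founder proposes): the investor can get 29.91 next round, worth 0.49 × 29.91 = 14.6559 now, so the founder offers 14.6559, keeping 35.3441.
So by rejecting in round 1, the founder gets 35.3441 next round, worth 0.49 × 35.3441 = 17.318609 now.
Offer 21 ≥ 17.318609, so the founder accepts.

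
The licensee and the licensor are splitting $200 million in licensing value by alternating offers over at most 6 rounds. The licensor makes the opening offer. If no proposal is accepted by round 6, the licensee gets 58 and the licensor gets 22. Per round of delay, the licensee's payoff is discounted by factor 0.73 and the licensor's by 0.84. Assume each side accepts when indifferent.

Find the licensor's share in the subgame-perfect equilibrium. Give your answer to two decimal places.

Round 6 (the licensee proposes): the licensor gets 22 if talks fail, so the licensee offers 22 and keeps 178.
Round 5 (the licensor proposes): the licensee can get 178 next round, worth 0.73 × 178 = 129.94 now, so the licensor offers 129.94, keeping 70.06.
Round 4 (the licensee proposes): the licensor can get 70.06 next round, worth 0.84 × 70.06 = 58.8504 now, so the licensee offers 58.8504, keeping 141.1496.
Round 3 (the licensor proposes): the licensee can get 141.1496 next round, worth 0.73 × 141.1496 = 103.039208 now, so the licensor offers 103.039208, keeping 96.960792.
Round 2 (the licensee proposes): the licensor can get 96.960792 next round, worth 0.84 × 96.960792 = 81.44706528 now; the licensee offers that and keeps 118.55293472.
Round 1 (the licensor proposes): the licensee can get 118.55293472 next round, worth 0.73 × 118.55293472 = 86.5436423456 now; the licensor offers that and keeps 113.4563576544.

113.46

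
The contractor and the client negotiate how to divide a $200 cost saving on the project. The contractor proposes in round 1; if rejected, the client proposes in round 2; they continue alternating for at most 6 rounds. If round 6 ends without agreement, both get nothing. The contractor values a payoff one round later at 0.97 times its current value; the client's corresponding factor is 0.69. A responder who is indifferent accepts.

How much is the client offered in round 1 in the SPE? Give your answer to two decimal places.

Round 6 (the client proposes): rejection yields 0 for the contractor; the client offers 0 and keeps 200.
Round 5 (the contractor proposes): the client can get 200 next round, worth 0.69 × 200 = 138 now. The contractor offers 138 and keeps 200 − 138 = 62.
Round 4 (the client proposes): the contractor can get 62 next round, worth 0.97 × 62 = 60.14 now, so the client offers 60.14, keeping 139.86.
Round 3 (the contractor proposes): the client can get 139.86 next round, worth 0.69 × 139.86 = 96.5034 now. The contractor offers 96.5034 and keeps 200 − 96.5034 = 103.4966.
Round 2 (the client proposes): the contractor can get 103.4966 next round, worth 0.97 × 103.4966 = 100.391702 now. The client offers 100.391702 and keeps 200 − 100.391702 = 99.608298.
Round 1 (the contractor proposes): the client can get 99.608298 next round, worth 0.69 × 99.608298 = 68.72972562 now. The contractor offers 68.72972562 and keeps 200 − 68.72972562 = 131.27027438.

68.73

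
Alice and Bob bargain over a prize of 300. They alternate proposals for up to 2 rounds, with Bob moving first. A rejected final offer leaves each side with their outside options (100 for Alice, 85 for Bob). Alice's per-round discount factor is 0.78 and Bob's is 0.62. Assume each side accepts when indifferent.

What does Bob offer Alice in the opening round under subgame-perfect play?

Round 2 (Alice proposes): Bob gets 85 if talks fail, so Alice offers 85 and keeps 215.
Round 1 (Bob proposes): Alice can get 215 next round, worth 0.78 × 215 = 167.7 now, so Bob offers 167.7, keeping 132.3.

167.7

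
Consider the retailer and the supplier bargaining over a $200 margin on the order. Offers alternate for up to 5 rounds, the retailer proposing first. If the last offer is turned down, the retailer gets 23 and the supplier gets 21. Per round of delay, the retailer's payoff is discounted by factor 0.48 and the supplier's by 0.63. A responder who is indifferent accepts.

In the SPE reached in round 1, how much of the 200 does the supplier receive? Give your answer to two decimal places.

Round 5 (the retailer proposes): the supplier gets 21 if talks fail, so the retailer offers 21 and keeps 179.
Round 4 (the supplier proposes): the retailer can get 179 next round, worth 0.48 × 179 = 85.92 now. The supplier offers 85.92 and keeps 200 − 85.92 = 114.08.
Round 3 (the retailer proposes): the supplier can get 114.08 next round, worth 0.63 × 114.08 = 71.8704 now. The retailer offers 71.8704 and keeps 200 − 71.8704 = 128.1296.
Round 2 (the supplier proposes): the retailer can get 128.1296 next round, worth 0.48 × 128.1296 = 61.502208 now; the supplier offers that and keeps 138.497792.
Round 1 (the retailer proposes): the supplier can get 138.497792 next round, worth 0.63 × 138.497792 = 87.25360896 now. The retailer offers 87.25360896 and keeps 200 − 87.25360896 = 112.74639104.

87.25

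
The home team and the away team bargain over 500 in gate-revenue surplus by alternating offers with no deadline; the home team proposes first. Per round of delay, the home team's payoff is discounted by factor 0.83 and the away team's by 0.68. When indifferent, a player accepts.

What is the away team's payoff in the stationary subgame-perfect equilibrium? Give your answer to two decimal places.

132.69

Let x be the home team's share when the home team proposes and y be the away team's share when the away team proposes.
The away team accepts iff offered ≥ 0.68·y, so x = 500 − 0.68y. Symmetrically y = 500 − 0.83x.
Substituting: x = 500 − 0.68(500 − 0.83x), giving x(1 − 0.83·0.68) = 500(1 − 0.68).
So x = 500 × 0.32 / 0.4356 ≈ 367.3095, and the away team receives 500 − x ≈ 132.6905.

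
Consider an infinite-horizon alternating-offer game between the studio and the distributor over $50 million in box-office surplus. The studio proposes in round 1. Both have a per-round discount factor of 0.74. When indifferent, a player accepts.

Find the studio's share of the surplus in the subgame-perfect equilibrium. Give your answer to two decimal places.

28.74

When the studio proposes, the distributor accepts any offer worth at least 0.74 times what the distributor would get by proposing next round; and vice versa.
This gives x = 50 − 0.74y and y = 50 − 0.74x, where x and y are each side's share when it proposes.
Hence (1 − 0.74·0.74)x = 50(1 − 0.74), i.e. 0.4524·x = 13.
x ≈ 28.7356; the distributor's share is 50 − x ≈ 21.2644.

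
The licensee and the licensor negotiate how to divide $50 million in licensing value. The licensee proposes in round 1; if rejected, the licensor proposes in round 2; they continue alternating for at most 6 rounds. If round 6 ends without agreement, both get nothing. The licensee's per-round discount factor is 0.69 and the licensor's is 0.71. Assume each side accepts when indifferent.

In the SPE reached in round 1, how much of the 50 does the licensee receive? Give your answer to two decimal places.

By backward induction:
Round 6 (the licensor proposes): the licensee will accept anything ≥ 0, so the licensor offers 0 and keeps 50.
Round 5 (the licensee proposes): the licensor can get 50 next round, worth 0.71 × 50 = 35.5 now. The licensee offers 35.5 and keeps 50 − 35.5 = 14.5.
Round 4 (the licensor proposes): the licensee can get 14.5 next round, worth 0.69 × 14.5 = 10.005 now. The licensor offers 10.005 and keeps 50 − 10.005 = 39.995.
Round 3 (the licensee proposes): the licensor can get 39.995 next round, worth 0.71 × 39.995 = 28.39645 now; the licensee offers that and keeps 21.60355.
Round 2 (the licensor proposes): the licensee can get 21.60355 next round, worth 0.69 × 21.60355 = 14.9064495 now, so the licensor offers 14.9064495, keeping 35.0935505.
Round 1 (the licensee proposes): the licensor can get 35.0935505 next round, worth 0.71 × 35.0935505 = 24.916420855 now. The licensee offers 24.916420855 and keeps 50 − 24.916420855 = 25.083579145.

25.08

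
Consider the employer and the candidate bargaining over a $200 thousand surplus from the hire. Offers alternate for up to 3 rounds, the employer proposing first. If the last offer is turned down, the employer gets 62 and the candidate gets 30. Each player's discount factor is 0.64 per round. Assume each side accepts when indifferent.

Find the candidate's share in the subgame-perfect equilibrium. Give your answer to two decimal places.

Round 3 (the employer proposes): the candidate gets 30 if talks fail, so the employer offers 30 and keeps 170.
Round 2 (the candidate proposes): the employer can get 170 next round, worth 0.64 × 170 = 108.8 now, so the candidate offers 108.8, keeping 91.2.
Round 1 (the employer proposes): the candidate can get 91.2 next round, worth 0.64 × 91.2 = 58.368 now, so the employer offers 58.368, keeping 141.632.

58.37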